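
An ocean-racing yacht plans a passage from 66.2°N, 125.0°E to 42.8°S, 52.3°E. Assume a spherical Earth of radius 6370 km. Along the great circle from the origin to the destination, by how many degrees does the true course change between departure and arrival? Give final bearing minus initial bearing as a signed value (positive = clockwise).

Initial bearing θ₁ = atan2(sin Δλ cos φ₂, cos φ₁ sin φ₂ − sin φ₁ cos φ₂ cos Δλ) = 235.93°
Final bearing θ₂ = (initial bearing from the destination back to the start) + 180° = 207.10°
Δθ = θ₂ − θ₁ = -28.8°

-28.8°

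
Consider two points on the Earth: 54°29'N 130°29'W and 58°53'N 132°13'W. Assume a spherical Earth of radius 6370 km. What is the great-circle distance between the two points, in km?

500 km

cos σ = sin φ₁ sin φ₂ + cos φ₁ cos φ₂ cos Δλ
      = sin(54.48°)sin(58.88°) + cos(54.48°)cos(58.88°)cos(-1.73°) = 0.9969
σ = 4.501° → d = Rσ = 6370·0.07856 = 500 km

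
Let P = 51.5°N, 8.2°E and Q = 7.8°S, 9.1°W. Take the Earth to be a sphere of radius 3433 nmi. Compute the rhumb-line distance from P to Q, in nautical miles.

3666 nmi

Rhumb course C = atan2(Δλ, Δψ) with Δψ = ln[tan(π/4+φ₂/2)/tan(π/4+φ₁/2)] = -1.1886, Δλ = -0.3019 → C = 194.25°
d = R·|Δφ| / |cos C| = 3433·1.03498 / 0.96922 = 3666 nmi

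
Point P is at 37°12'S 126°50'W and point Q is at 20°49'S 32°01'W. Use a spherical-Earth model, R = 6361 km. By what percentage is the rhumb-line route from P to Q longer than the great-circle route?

Great circle: σ = 1.4179 rad → d_gc = Rσ = 9019.0 km
Rhumb: Δφ = +0.2859, Δλ = +1.6549, Δψ = +0.3288, q = Δφ/Δψ = 0.8697 → d_rh = R√(Δφ²+q²Δλ²) = 9334.1 km
Excess = (9334.1 − 9019.0) / 9019.0 = 315.1 / 9019.0 = 3.49% ≈ 3.5%

3.5%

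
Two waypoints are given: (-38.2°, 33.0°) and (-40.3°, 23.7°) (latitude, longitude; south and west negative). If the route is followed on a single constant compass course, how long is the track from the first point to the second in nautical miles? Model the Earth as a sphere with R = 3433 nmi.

449 nmi

Δψ = ln[tan(π/4+φ₂/2)/tan(π/4+φ₁/2)] = -0.0473;  Δφ = -0.0367 rad,  Δλ = -0.1623 rad
q = Δφ/Δψ = 0.7743
d = R·√(Δφ² + q²Δλ²) = 3433·0.13091 = 449 nmi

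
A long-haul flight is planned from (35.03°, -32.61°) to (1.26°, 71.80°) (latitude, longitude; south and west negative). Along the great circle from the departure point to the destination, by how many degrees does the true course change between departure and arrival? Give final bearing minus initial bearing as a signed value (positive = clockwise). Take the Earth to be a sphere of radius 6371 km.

At departure: θ₁ = atan2(sin Δλ cos φ₂, cos φ₁ sin φ₂ − sin φ₁ cos φ₂ cos Δλ) = 80.57°
At arrival: θ₂ = atan2(sin Δλ cos φ₁, −cos φ₂ sin φ₁ + sin φ₂ cos φ₁ cos Δλ) = 126.10°
Δθ = θ₂ − θ₁ = +45.5°

+45.5°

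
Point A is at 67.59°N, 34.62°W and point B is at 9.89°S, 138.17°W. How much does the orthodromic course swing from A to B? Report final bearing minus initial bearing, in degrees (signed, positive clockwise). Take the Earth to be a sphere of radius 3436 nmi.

At departure: θ₁ = atan2(sin Δλ cos φ₂, cos φ₁ sin φ₂ − sin φ₁ cos φ₂ cos Δλ) = 278.78°
At arrival: θ₂ = atan2(sin Δλ cos φ₁, −cos φ₂ sin φ₁ + sin φ₂ cos φ₁ cos Δλ) = 202.49°
Δθ = θ₂ − θ₁ = -76.3°

-76.3°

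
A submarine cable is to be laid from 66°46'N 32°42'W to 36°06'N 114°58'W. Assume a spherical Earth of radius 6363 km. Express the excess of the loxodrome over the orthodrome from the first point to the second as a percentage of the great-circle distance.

Great circle: σ = 0.9468 rad → d_gc = Rσ = 6024.3 km
Rhumb: Δφ = -0.5352, Δλ = -1.4358, Δψ = -0.9055, q = Δφ/Δψ = 0.5911 → d_rh = R√(Δφ²+q²Δλ²) = 6384.4 km
Excess = (6384.4 − 6024.3) / 6024.3 = 360.1 / 6024.3 = 5.98% ≈ 6.0%

6.0%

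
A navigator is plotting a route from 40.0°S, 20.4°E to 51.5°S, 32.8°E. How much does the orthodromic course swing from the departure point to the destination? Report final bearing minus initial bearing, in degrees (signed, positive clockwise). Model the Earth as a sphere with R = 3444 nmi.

Initial bearing θ₁ = atan2(sin Δλ cos φ₂, cos φ₁ sin φ₂ − sin φ₁ cos φ₂ cos Δλ) = 147.36°
Final bearing θ₂ = (initial bearing from the destination back to the start) + 180° = 138.42°
Δθ = θ₂ − θ₁ = -8.9°

-8.9°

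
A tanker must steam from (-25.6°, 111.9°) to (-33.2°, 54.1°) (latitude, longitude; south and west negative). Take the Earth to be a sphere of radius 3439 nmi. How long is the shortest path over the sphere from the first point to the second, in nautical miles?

cos σ = sin φ₁ sin φ₂ + cos φ₁ cos φ₂ cos Δλ
      = sin(-25.60°)sin(-33.20°) + cos(-25.60°)cos(-33.20°)cos(-57.80°) = 0.6387
σ = 50.304° → d = Rσ = 3439·0.87797 = 3019 nmi

3019 nmi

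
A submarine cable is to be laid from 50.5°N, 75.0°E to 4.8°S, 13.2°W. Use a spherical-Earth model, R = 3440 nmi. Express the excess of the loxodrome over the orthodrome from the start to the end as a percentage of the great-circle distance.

2.3%

Great circle: σ = 1.6155 rad → d_gc = Rσ = 5557.2 nmi
Rhumb: Δφ = -0.9652, Δλ = -1.5394, Δψ = -1.1082, q = Δφ/Δψ = 0.8709 → d_rh = R√(Δφ²+q²Δλ²) = 5682.8 nmi
Excess = (5682.8 − 5557.2) / 5557.2 = 125.6 / 5557.2 = 2.26% ≈ 2.3%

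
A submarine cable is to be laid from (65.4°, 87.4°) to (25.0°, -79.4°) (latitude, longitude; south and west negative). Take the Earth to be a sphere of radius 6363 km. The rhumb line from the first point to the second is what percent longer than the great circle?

31.3%

Great circle: σ = 1.5538 rad → d_gc = Rσ = 9887.1 km
Rhumb: Δφ = -0.7051, Δλ = -2.9112, Δψ = -1.0722, q = Δφ/Δψ = 0.6576 → d_rh = R√(Δφ²+q²Δλ²) = 12981.7 km
Excess = (12981.7 − 9887.1) / 9887.1 = 3094.6 / 9887.1 = 31.30% ≈ 31.3%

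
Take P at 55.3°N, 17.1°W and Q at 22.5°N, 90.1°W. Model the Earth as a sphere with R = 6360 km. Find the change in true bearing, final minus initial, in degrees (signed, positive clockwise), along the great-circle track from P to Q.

At departure: θ₁ = atan2(sin Δλ cos φ₂, cos φ₁ sin φ₂ − sin φ₁ cos φ₂ cos Δλ) = 269.73°
At arrival: θ₂ = atan2(sin Δλ cos φ₁, −cos φ₂ sin φ₁ + sin φ₂ cos φ₁ cos Δλ) = 218.04°
Δθ = θ₂ − θ₁ = -51.7°

-51.7°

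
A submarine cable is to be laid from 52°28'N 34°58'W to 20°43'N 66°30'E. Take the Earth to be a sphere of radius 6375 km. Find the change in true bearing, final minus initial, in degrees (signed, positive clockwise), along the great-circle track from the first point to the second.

+74.3°

At departure: θ₁ = atan2(sin Δλ cos φ₂, cos φ₁ sin φ₂ − sin φ₁ cos φ₂ cos Δλ) = 68.40°
At arrival: θ₂ = atan2(sin Δλ cos φ₁, −cos φ₂ sin φ₁ + sin φ₂ cos φ₁ cos Δλ) = 142.73°
Δθ = θ₂ − θ₁ = +74.3°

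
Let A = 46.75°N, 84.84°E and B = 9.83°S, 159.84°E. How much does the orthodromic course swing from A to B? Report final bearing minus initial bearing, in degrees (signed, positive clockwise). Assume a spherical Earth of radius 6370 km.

+30.9°

Initial bearing θ₁ = atan2(sin Δλ cos φ₂, cos φ₁ sin φ₂ − sin φ₁ cos φ₂ cos Δλ) = 107.64°
Final bearing θ₂ = (initial bearing from the destination back to the start) + 180° = 138.50°
Δθ = θ₂ − θ₁ = +30.9°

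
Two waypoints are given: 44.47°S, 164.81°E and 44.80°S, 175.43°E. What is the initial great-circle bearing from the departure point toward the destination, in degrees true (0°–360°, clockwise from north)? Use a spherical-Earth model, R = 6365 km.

N = sin Δλ·cos φ₂ = +0.1308;  D = cos φ₁ sin φ₂ − sin φ₁ cos φ₂ cos Δλ = -0.0143
initial course = atan2(N, D) = 96.23°

96.2°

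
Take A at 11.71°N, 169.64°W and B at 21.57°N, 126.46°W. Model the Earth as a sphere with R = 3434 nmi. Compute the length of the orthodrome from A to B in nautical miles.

2540 nmi

cos σ = sin φ₁ sin φ₂ + cos φ₁ cos φ₂ cos Δλ
      = sin(11.71°)sin(21.57°) + cos(11.71°)cos(21.57°)cos(43.18°) = 0.7386
σ = 42.384° → d = Rσ = 3434·0.73974 = 2540 nmi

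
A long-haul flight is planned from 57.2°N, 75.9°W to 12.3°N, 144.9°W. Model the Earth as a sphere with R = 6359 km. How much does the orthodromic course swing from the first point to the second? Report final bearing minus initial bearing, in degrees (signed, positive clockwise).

At departure: θ₁ = atan2(sin Δλ cos φ₂, cos φ₁ sin φ₂ − sin φ₁ cos φ₂ cos Δλ) = 258.90°
At arrival: θ₂ = atan2(sin Δλ cos φ₁, −cos φ₂ sin φ₁ + sin φ₂ cos φ₁ cos Δλ) = 212.96°
Δθ = θ₂ − θ₁ = -45.9°

-45.9°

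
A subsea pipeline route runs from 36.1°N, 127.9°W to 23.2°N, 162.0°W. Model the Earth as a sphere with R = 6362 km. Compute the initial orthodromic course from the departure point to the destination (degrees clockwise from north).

θ = atan2( sin Δλ·cos φ₂ ,  cos φ₁ sin φ₂ − sin φ₁ cos φ₂ cos Δλ )
  = atan2(-0.5153, -0.1301) = 255.83°

255.8°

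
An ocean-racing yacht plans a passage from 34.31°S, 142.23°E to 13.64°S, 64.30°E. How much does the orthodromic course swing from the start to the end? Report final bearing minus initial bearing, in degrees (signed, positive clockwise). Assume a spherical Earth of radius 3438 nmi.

At departure: θ₁ = atan2(sin Δλ cos φ₂, cos φ₁ sin φ₂ − sin φ₁ cos φ₂ cos Δλ) = 265.17°
At arrival: θ₂ = atan2(sin Δλ cos φ₁, −cos φ₂ sin φ₁ + sin φ₂ cos φ₁ cos Δλ) = 302.12°
Δθ = θ₂ − θ₁ = +36.9°

+36.9°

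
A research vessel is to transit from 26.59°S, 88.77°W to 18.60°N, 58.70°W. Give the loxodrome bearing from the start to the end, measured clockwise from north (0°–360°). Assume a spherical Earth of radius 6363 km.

Δψ = ln[tan(π/4+φ₂/2)/tan(π/4+φ₁/2)] = +0.8122
Δλ = +0.5248 rad (taken the short way round)
course = atan2(Δλ, Δψ) = 32.87°

32.9°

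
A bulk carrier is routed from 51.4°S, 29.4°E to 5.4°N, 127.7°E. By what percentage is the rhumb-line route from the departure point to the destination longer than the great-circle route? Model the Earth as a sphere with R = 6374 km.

Great circle: σ = 1.7347 rad → d_gc = Rσ = 11057.2 km
Rhumb: Δφ = +0.9913, Δλ = +1.7157, Δψ = +1.1437, q = Δφ/Δψ = 0.8668 → d_rh = R√(Δφ²+q²Δλ²) = 11392.3 km
Excess = (11392.3 − 11057.2) / 11057.2 = 335.1 / 11057.2 = 3.03% ≈ 3.0%

3.0%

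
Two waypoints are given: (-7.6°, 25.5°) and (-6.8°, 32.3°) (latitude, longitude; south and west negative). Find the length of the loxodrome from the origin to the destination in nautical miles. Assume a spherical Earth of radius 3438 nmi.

Δψ = ln[tan(π/4+φ₂/2)/tan(π/4+φ₁/2)] = +0.0141;  Δφ = +0.0140 rad,  Δλ = +0.1187 rad
q = Δφ/Δψ = 0.9921
d = R·√(Δφ² + q²Δλ²) = 3438·0.11857 = 408 nmi

408 nmi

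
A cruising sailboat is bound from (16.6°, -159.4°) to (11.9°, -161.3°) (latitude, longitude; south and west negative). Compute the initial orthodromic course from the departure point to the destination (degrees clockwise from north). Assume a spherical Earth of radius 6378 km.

201.6°

N = sin Δλ·cos φ₂ = -0.0324;  D = cos φ₁ sin φ₂ − sin φ₁ cos φ₂ cos Δλ = -0.0818
initial course = atan2(N, D) = 201.64°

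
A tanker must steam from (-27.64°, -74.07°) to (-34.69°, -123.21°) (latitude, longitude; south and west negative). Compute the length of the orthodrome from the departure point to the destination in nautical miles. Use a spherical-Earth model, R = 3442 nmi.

2536 nmi

Haversine: a = sin²(Δφ/2)+cos φ₁ cos φ₂ sin²(Δλ/2) = 0.12972;  σ = 2·atan2(√a,√(1−a))
σ = 42.220° → d = Rσ = 3442·0.73689 = 2536 nmi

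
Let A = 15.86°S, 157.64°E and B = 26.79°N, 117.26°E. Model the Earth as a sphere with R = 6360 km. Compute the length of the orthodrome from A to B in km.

Haversine: a = sin²(Δφ/2)+cos φ₁ cos φ₂ sin²(Δλ/2) = 0.23453;  σ = 2·atan2(√a,√(1−a))
σ = 57.931° → d = Rσ = 6360·1.01109 = 6431 km

6431 km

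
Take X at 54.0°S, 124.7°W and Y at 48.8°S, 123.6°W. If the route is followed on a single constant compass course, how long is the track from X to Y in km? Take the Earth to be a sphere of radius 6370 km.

Rhumb course C = atan2(Δλ, Δψ) with Δψ = ln[tan(π/4+φ₂/2)/tan(π/4+φ₁/2)] = +0.1457, Δλ = +0.0192 → C = 7.51°
d = R·|Δφ| / |cos C| = 6370·0.09076 / 0.99143 = 583 km

583 km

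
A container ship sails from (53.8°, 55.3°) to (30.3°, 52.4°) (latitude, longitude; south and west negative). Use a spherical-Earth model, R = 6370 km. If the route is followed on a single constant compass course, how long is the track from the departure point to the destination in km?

Δψ = ln[tan(π/4+φ₂/2)/tan(π/4+φ₁/2)] = -0.5629;  Δφ = -0.4102 rad,  Δλ = -0.0506 rad
q = Δφ/Δψ = 0.7287
d = R·√(Δφ² + q²Δλ²) = 6370·0.41181 = 2623 km

2623 km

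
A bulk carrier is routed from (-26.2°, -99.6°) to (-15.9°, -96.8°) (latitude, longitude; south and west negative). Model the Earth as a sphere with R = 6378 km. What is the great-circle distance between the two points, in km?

Haversine: a = sin²(Δφ/2)+cos φ₁ cos φ₂ sin²(Δλ/2) = 0.00857;  σ = 2·atan2(√a,√(1−a))
σ = 10.625° → d = Rσ = 6378·0.18544 = 1183 km

1183 km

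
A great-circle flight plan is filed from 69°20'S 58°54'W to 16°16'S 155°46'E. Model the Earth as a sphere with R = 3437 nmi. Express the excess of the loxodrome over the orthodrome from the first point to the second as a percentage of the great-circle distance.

19.8%

Great circle: σ = 1.5874 rad → d_gc = Rσ = 5455.8 nmi
Rhumb: Δφ = +0.9262, Δλ = -2.5365, Δψ = +1.4141, q = Δφ/Δψ = 0.6550 → d_rh = R√(Δφ²+q²Δλ²) = 6537.4 nmi
Excess = (6537.4 − 5455.8) / 5455.8 = 1081.6 / 5455.8 = 19.82% ≈ 19.8%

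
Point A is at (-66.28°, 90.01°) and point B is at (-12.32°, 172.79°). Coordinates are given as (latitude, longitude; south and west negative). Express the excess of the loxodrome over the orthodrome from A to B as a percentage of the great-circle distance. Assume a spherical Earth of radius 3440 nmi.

4.5%

Great circle: σ = 1.3235 rad → d_gc = Rσ = 4553.0 nmi
Rhumb: Δφ = +0.9418, Δλ = +1.4448, Δψ = +1.3439, q = Δφ/Δψ = 0.7008 → d_rh = R√(Δφ²+q²Δλ²) = 4756.7 nmi
Excess = (4756.7 − 4553.0) / 4553.0 = 203.7 / 4553.0 = 4.47% ≈ 4.5%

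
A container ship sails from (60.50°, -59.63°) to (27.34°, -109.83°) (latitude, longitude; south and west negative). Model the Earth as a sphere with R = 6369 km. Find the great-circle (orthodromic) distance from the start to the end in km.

5244 km

cos σ = sin φ₁ sin φ₂ + cos φ₁ cos φ₂ cos Δλ
      = sin(60.50°)sin(27.34°) + cos(60.50°)cos(27.34°)cos(-50.20°) = 0.6797
σ = 47.178° → d = Rσ = 6369·0.82341 = 5244 km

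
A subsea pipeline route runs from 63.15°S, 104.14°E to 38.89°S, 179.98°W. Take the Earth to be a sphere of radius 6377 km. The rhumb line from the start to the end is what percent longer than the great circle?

Great circle: σ = 0.8686 rad → d_gc = Rσ = 5539.0 km
Rhumb: Δφ = +0.4234, Δλ = +1.3244, Δψ = +0.6947, q = Δφ/Δψ = 0.6095 → d_rh = R√(Δφ²+q²Δλ²) = 5812.3 km
Excess = (5812.3 − 5539.0) / 5539.0 = 273.3 / 5539.0 = 4.93% ≈ 4.9%

4.9%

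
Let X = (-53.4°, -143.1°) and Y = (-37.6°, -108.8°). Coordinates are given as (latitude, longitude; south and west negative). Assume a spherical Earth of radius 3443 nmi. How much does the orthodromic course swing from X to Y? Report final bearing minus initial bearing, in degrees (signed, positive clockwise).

Initial bearing θ₁ = atan2(sin Δλ cos φ₂, cos φ₁ sin φ₂ − sin φ₁ cos φ₂ cos Δλ) = 70.09°
Final bearing θ₂ = (initial bearing from the destination back to the start) + 180° = 45.04°
Δθ = θ₂ − θ₁ = -25.1°

-25.1°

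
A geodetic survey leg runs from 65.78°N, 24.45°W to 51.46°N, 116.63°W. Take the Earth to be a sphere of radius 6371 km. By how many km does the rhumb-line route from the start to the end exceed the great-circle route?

448 km

Great circle: cos σ = sin φ₁ sin φ₂ + cos φ₁ cos φ₂ cos Δλ,  σ = 0.7903 rad → d_gc = 5035.3 km
Rhumb line: Δψ = -0.4882, q = Δφ/Δψ = 0.5119, d_rh = R√(Δφ²+q²Δλ²) = 5483.6 km
Excess = 5483.6 − 5035.3 = 448.3 ≈ 448 km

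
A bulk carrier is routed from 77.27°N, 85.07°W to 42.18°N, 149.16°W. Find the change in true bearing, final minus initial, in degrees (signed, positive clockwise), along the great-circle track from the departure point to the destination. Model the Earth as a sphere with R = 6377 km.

At departure: θ₁ = atan2(sin Δλ cos φ₂, cos φ₁ sin φ₂ − sin φ₁ cos φ₂ cos Δλ) = 255.86°
At arrival: θ₂ = atan2(sin Δλ cos φ₁, −cos φ₂ sin φ₁ + sin φ₂ cos φ₁ cos Δλ) = 196.76°
Δθ = θ₂ − θ₁ = -59.1°

-59.1°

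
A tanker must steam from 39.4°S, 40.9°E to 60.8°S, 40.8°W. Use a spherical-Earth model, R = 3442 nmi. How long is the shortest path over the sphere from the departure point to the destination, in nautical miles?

cos σ = sin φ₁ sin φ₂ + cos φ₁ cos φ₂ cos Δλ
      = sin(-39.40°)sin(-60.80°) + cos(-39.40°)cos(-60.80°)cos(-81.70°) = 0.6085
σ = 52.520° → d = Rσ = 3442·0.91664 = 3155 nmi

3155 nmi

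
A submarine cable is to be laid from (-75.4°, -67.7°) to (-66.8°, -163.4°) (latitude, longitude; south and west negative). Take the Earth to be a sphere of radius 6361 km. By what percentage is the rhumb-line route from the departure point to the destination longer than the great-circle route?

11.4%

Great circle: σ = 0.4958 rad → d_gc = Rσ = 3153.7 km
Rhumb: Δφ = +0.1501, Δλ = -1.6703, Δψ = +0.4715, q = Δφ/Δψ = 0.3183 → d_rh = R√(Δφ²+q²Δλ²) = 3514.5 km
Excess = (3514.5 − 3153.7) / 3153.7 = 360.8 / 3153.7 = 11.44% ≈ 11.4%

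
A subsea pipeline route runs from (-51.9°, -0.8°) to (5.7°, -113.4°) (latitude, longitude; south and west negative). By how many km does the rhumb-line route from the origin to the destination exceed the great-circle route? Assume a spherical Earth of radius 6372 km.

Great circle: cos σ = sin φ₁ sin φ₂ + cos φ₁ cos φ₂ cos Δλ,  σ = 1.8903 rad → d_gc = 12045.1 km
Rhumb line: Δψ = +1.1630, q = Δφ/Δψ = 0.8644, d_rh = R√(Δφ²+q²Δλ²) = 12578.2 km
Excess = 12578.2 − 12045.1 = 533.1 ≈ 533 km

533 km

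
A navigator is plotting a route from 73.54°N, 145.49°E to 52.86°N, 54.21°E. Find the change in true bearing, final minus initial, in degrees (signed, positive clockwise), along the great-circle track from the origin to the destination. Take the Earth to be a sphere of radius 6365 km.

-85.7°

At departure: θ₁ = atan2(sin Δλ cos φ₂, cos φ₁ sin φ₂ − sin φ₁ cos φ₂ cos Δλ) = 291.59°
At arrival: θ₂ = atan2(sin Δλ cos φ₁, −cos φ₂ sin φ₁ + sin φ₂ cos φ₁ cos Δλ) = 205.87°
Δθ = θ₂ − θ₁ = -85.7°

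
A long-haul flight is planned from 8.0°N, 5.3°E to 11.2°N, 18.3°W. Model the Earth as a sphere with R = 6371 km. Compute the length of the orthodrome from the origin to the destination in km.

2611 km

Haversine: a = sin²(Δφ/2)+cos φ₁ cos φ₂ sin²(Δλ/2) = 0.04140;  σ = 2·atan2(√a,√(1−a))
σ = 23.481° → d = Rσ = 6371·0.40981 = 2611 km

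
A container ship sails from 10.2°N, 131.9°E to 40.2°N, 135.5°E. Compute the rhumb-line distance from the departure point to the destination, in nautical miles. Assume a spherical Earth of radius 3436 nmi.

Rhumb course C = atan2(Δλ, Δψ) with Δψ = ln[tan(π/4+φ₂/2)/tan(π/4+φ₁/2)] = +0.5885, Δλ = +0.0628 → C = 6.09°
d = R·|Δφ| / |cos C| = 3436·0.52360 / 0.99435 = 1809 nmi

1809 nmi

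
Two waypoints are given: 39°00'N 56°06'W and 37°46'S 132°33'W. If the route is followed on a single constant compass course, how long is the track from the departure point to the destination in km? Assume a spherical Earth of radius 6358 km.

Rhumb course C = atan2(Δλ, Δψ) with Δψ = ln[tan(π/4+φ₂/2)/tan(π/4+φ₁/2)] = -1.4531, Δλ = -1.3343 → C = 222.56°
d = R·|Δφ| / |cos C| = 6358·1.33983 / 0.73658 = 11565 km

11565 km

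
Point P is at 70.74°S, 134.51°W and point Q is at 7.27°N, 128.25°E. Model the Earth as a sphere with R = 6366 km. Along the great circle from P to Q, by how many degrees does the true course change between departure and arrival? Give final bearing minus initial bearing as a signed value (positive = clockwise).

Initial bearing θ₁ = atan2(sin Δλ cos φ₂, cos φ₁ sin φ₂ − sin φ₁ cos φ₂ cos Δλ) = 265.57°
Final bearing θ₂ = (initial bearing from the destination back to the start) + 180° = 340.64°
Δθ = θ₂ − θ₁ = +75.1°

+75.1°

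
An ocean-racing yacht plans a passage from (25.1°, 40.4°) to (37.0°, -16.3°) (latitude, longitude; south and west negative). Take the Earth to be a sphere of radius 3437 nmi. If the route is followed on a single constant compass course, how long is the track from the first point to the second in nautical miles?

2991 nmi

Rhumb course C = atan2(Δλ, Δψ) with Δψ = ln[tan(π/4+φ₂/2)/tan(π/4+φ₁/2)] = +0.2432, Δλ = -0.9896 → C = 283.81°
d = R·|Δφ| / |cos C| = 3437·0.20769 / 0.23864 = 2991 nmi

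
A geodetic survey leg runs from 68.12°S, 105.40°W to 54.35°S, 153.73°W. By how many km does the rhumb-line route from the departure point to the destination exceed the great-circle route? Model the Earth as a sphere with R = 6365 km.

Great circle: cos σ = sin φ₁ sin φ₂ + cos φ₁ cos φ₂ cos Δλ,  σ = 0.4545 rad → d_gc = 2893.2 km
Rhumb line: Δψ = +0.5089, q = Δφ/Δψ = 0.4722, d_rh = R√(Δφ²+q²Δλ²) = 2961.1 km
Excess = 2961.1 − 2893.2 = 67.9 ≈ 68 km

68 km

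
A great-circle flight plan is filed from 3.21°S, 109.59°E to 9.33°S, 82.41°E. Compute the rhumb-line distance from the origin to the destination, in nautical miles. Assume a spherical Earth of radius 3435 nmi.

Δψ = ln[tan(π/4+φ₂/2)/tan(π/4+φ₁/2)] = -0.1075;  Δφ = -0.1068 rad,  Δλ = -0.4744 rad
q = Δφ/Δψ = 0.9935
d = R·√(Δφ² + q²Δλ²) = 3435·0.48327 = 1660 nmi

1660 nmi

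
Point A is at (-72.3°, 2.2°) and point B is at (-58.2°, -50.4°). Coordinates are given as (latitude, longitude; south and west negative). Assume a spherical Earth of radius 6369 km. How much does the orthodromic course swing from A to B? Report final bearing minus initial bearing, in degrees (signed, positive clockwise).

At departure: θ₁ = atan2(sin Δλ cos φ₂, cos φ₁ sin φ₂ − sin φ₁ cos φ₂ cos Δλ) = 276.34°
At arrival: θ₂ = atan2(sin Δλ cos φ₁, −cos φ₂ sin φ₁ + sin φ₂ cos φ₁ cos Δλ) = 325.01°
Δθ = θ₂ − θ₁ = +48.7°

+48.7°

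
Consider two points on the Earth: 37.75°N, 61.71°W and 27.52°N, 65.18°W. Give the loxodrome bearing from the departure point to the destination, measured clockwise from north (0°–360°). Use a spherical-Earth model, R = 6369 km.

Δψ = ln[tan(π/4+φ₂/2)/tan(π/4+φ₁/2)] = -0.2125
Δλ = -0.0606 rad (taken the short way round)
course = atan2(Δλ, Δψ) = 195.91°

195.9°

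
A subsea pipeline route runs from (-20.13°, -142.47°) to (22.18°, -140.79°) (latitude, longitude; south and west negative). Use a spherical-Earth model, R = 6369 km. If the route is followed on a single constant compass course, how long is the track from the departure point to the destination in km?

Rhumb course C = atan2(Δλ, Δψ) with Δψ = ln[tan(π/4+φ₂/2)/tan(π/4+φ₁/2)] = +0.7560, Δλ = +0.0293 → C = 2.22°
d = R·|Δφ| / |cos C| = 6369·0.73845 / 0.99925 = 4707 km

4707 km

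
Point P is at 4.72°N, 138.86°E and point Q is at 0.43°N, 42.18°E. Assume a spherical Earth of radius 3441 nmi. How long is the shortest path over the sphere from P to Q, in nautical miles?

5803 nmi

cos σ = sin φ₁ sin φ₂ + cos φ₁ cos φ₂ cos Δλ
      = sin(4.72°)sin(0.43°) + cos(4.72°)cos(0.43°)cos(-96.68°) = -0.1153
σ = 96.621° → d = Rσ = 3441·1.68636 = 5803 nmi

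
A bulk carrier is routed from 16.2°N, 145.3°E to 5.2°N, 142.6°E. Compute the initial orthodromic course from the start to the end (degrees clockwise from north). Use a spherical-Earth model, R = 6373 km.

193.8°

θ = atan2( sin Δλ·cos φ₂ ,  cos φ₁ sin φ₂ − sin φ₁ cos φ₂ cos Δλ )
  = atan2(-0.0469, -0.1905) = 193.83°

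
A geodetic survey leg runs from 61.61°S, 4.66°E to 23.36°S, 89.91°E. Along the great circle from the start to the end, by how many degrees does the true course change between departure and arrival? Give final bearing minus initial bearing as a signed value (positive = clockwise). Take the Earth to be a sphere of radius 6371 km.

-66.7°

Initial bearing θ₁ = atan2(sin Δλ cos φ₂, cos φ₁ sin φ₂ − sin φ₁ cos φ₂ cos Δλ) = 97.57°
Final bearing θ₂ = (initial bearing from the destination back to the start) + 180° = 30.89°
Δθ = θ₂ − θ₁ = -66.7°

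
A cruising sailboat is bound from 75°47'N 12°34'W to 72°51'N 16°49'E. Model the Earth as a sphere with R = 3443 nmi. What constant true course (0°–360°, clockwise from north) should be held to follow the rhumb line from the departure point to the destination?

110.3°

Meridional parts: M(φ₁)=+2.0818, M(φ₂)=+1.8919 → ΔM = -0.1899;  Δλ = +0.5128 rad
tan C = Δλ / ΔM = -2.7000 → C = 110.32°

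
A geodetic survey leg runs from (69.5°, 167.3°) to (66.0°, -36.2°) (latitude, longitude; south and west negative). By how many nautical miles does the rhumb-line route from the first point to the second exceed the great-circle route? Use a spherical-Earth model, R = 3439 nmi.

943 nmi

Great circle: cos σ = sin φ₁ sin φ₂ + cos φ₁ cos φ₂ cos Δλ,  σ = 0.7597 rad → d_gc = 2612.5 nmi
Rhumb line: Δψ = -0.1617, q = Δφ/Δψ = 0.3779, d_rh = R√(Δφ²+q²Δλ²) = 3555.8 nmi
Excess = 3555.8 − 2612.5 = 943.3 ≈ 943 nmi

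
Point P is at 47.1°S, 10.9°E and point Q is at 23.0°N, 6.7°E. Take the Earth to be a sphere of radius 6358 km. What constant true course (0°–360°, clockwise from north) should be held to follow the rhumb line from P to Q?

356.9°

Meridional parts: M(φ₁)=-0.9342, M(φ₂)=+0.4127 → ΔM = +1.3469;  Δλ = -0.0733 rad
tan C = Δλ / ΔM = -0.0544 → C = 356.88°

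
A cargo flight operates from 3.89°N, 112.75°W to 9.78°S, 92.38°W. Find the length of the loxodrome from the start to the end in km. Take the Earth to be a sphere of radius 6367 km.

2719 km

Δψ = ln[tan(π/4+φ₂/2)/tan(π/4+φ₁/2)] = -0.2395;  Δφ = -0.2386 rad,  Δλ = +0.3555 rad
q = Δφ/Δψ = 0.9963
d = R·√(Δφ² + q²Δλ²) = 6367·0.42707 = 2719 km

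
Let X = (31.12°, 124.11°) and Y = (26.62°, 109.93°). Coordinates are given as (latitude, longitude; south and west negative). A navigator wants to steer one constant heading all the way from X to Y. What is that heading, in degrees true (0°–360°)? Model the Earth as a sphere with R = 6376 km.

250.1°

Meridional parts: M(φ₁)=+0.5720, M(φ₂)=+0.4823 → ΔM = -0.0897;  Δλ = -0.2475 rad
tan C = Δλ / ΔM = +2.7583 → C = 250.07°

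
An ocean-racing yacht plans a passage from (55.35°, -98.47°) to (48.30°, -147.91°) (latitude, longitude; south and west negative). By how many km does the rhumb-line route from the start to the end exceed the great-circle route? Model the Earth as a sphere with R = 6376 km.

Great circle: cos σ = sin φ₁ sin φ₂ + cos φ₁ cos φ₂ cos Δλ,  σ = 0.5352 rad → d_gc = 3412.6 km
Rhumb line: Δψ = -0.1996, q = Δφ/Δψ = 0.6164, d_rh = R√(Δφ²+q²Δλ²) = 3480.9 km
Excess = 3480.9 − 3412.6 = 68.3 ≈ 68 km

68 km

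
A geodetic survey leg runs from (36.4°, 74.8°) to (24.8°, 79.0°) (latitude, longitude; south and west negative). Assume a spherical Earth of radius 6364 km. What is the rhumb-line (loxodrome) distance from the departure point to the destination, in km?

Rhumb course C = atan2(Δλ, Δψ) with Δψ = ln[tan(π/4+φ₂/2)/tan(π/4+φ₁/2)] = -0.2359, Δλ = +0.0733 → C = 162.74°
d = R·|Δφ| / |cos C| = 6364·0.20246 / 0.95496 = 1349 km

1349 km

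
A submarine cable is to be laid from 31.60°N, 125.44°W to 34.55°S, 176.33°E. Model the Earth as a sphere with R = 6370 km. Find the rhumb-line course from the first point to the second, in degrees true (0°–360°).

Δψ = ln[tan(π/4+φ₂/2)/tan(π/4+φ₁/2)] = -1.2251
Δλ = -1.0163 rad (taken the short way round)
course = atan2(Δλ, Δψ) = 219.68°

219.7°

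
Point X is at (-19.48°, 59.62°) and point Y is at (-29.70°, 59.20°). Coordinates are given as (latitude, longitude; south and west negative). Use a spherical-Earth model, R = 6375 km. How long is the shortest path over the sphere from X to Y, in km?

1138 km

Haversine: a = sin²(Δφ/2)+cos φ₁ cos φ₂ sin²(Δλ/2) = 0.00794;  σ = 2·atan2(√a,√(1−a))
σ = 10.227° → d = Rσ = 6375·0.17850 = 1138 km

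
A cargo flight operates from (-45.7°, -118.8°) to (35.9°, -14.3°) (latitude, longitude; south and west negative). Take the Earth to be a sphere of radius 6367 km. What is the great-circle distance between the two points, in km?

cos σ = sin φ₁ sin φ₂ + cos φ₁ cos φ₂ cos Δλ
      = sin(-45.70°)sin(35.90°) + cos(-45.70°)cos(35.90°)cos(104.50°) = -0.5613
σ = 124.147° → d = Rσ = 6367·2.16677 = 13796 km

13796 km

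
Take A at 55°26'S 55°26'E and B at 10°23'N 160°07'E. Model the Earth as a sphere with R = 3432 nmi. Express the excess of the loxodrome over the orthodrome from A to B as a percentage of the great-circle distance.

3.7%

Great circle: σ = 1.8649 rad → d_gc = Rσ = 6400.3 nmi
Rhumb: Δφ = +1.1487, Δλ = +1.8271, Δψ = +1.3497, q = Δφ/Δψ = 0.8511 → d_rh = R√(Δφ²+q²Δλ²) = 6635.0 nmi
Excess = (6635.0 − 6400.3) / 6400.3 = 234.7 / 6400.3 = 3.67% ≈ 3.7%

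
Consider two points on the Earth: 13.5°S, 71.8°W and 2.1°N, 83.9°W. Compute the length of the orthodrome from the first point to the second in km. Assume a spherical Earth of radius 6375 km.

Haversine: a = sin²(Δφ/2)+cos φ₁ cos φ₂ sin²(Δλ/2) = 0.02921;  σ = 2·atan2(√a,√(1−a))
σ = 19.682° → d = Rσ = 6375·0.34352 = 2190 km

2190 km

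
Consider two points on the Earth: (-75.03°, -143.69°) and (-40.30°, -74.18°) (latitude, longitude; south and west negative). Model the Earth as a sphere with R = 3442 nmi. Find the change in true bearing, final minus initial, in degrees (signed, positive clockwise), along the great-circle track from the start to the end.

-63.1°

Initial bearing θ₁ = atan2(sin Δλ cos φ₂, cos φ₁ sin φ₂ − sin φ₁ cos φ₂ cos Δλ) = 82.75°
Final bearing θ₂ = (initial bearing from the destination back to the start) + 180° = 19.63°
Δθ = θ₂ − θ₁ = -63.1°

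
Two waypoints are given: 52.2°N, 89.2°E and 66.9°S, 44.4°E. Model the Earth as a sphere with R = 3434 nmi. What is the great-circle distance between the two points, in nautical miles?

Haversine: a = sin²(Δφ/2)+cos φ₁ cos φ₂ sin²(Δλ/2) = 0.77809;  σ = 2·atan2(√a,√(1−a))
σ = 123.792° → d = Rσ = 3434·2.16057 = 7419 nmi

7419 nmi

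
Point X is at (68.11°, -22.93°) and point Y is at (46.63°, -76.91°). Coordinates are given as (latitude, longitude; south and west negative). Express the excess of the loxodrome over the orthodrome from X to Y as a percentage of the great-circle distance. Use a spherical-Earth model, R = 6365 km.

Great circle: σ = 0.6004 rad → d_gc = Rσ = 3821.9 km
Rhumb: Δφ = -0.3749, Δλ = -0.9421, Δψ = -0.7209, q = Δφ/Δψ = 0.5201 → d_rh = R√(Δφ²+q²Δλ²) = 3926.8 km
Excess = (3926.8 − 3821.9) / 3821.9 = 104.9 / 3821.9 = 2.74% ≈ 2.7%

2.7%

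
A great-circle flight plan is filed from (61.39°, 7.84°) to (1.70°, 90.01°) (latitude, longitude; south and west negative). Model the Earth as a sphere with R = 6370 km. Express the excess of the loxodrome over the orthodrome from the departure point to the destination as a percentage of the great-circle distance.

3.3%

Great circle: σ = 1.4794 rad → d_gc = Rσ = 9423.9 km
Rhumb: Δφ = -1.0418, Δλ = +1.4341, Δψ = -1.3369, q = Δφ/Δψ = 0.7793 → d_rh = R√(Δφ²+q²Δλ²) = 9732.4 km
Excess = (9732.4 − 9423.9) / 9423.9 = 308.5 / 9423.9 = 3.27% ≈ 3.3%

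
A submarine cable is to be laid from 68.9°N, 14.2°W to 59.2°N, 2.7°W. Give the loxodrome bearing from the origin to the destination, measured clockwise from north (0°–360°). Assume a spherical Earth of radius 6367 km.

152.8°

Δψ = ln[tan(π/4+φ₂/2)/tan(π/4+φ₁/2)] = -0.3913
Δλ = +0.2007 rad (taken the short way round)
course = atan2(Δλ, Δψ) = 152.85°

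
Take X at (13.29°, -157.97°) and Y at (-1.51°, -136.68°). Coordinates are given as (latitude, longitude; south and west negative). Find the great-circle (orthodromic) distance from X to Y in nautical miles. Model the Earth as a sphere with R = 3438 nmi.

1547 nmi

cos σ = sin φ₁ sin φ₂ + cos φ₁ cos φ₂ cos Δλ
      = sin(13.29°)sin(-1.51°) + cos(13.29°)cos(-1.51°)cos(21.29°) = 0.9004
σ = 25.786° → d = Rσ = 3438·0.45004 = 1547 nmi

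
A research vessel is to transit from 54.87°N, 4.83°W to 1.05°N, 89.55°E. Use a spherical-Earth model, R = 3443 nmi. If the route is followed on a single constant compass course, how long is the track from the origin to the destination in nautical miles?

Δψ = ln[tan(π/4+φ₂/2)/tan(π/4+φ₁/2)] = -1.1320;  Δφ = -0.9393 rad,  Δλ = +1.6472 rad
q = Δφ/Δψ = 0.8298
d = R·√(Δφ² + q²Δλ²) = 3443·1.65857 = 5710 nmi

5710 nmi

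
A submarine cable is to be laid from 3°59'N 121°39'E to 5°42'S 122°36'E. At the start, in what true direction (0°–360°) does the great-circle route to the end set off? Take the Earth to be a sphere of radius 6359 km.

174.4°

N = sin Δλ·cos φ₂ = +0.0165;  D = cos φ₁ sin φ₂ − sin φ₁ cos φ₂ cos Δλ = -0.1682
initial course = atan2(N, D) = 174.40°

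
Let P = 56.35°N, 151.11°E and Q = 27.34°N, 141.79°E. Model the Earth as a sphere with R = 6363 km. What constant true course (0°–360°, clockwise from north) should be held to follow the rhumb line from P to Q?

Meridional parts: M(φ₁)=+1.1960, M(φ₂)=+0.4964 → ΔM = -0.6996;  Δλ = -0.1627 rad
tan C = Δλ / ΔM = +0.2325 → C = 193.09°

193.1°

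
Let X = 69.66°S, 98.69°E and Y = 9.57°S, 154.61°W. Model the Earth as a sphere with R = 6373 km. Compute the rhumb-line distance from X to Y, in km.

Δψ = ln[tan(π/4+φ₂/2)/tan(π/4+φ₁/2)] = +1.5504;  Δφ = +1.0488 rad,  Δλ = +1.8623 rad
q = Δφ/Δψ = 0.6765
d = R·√(Δφ² + q²Δλ²) = 6373·1.63916 = 10446 km

10446 km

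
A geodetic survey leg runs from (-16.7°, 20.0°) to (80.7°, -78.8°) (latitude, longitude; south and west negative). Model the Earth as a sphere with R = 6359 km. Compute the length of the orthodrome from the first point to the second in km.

Haversine: a = sin²(Δφ/2)+cos φ₁ cos φ₂ sin²(Δλ/2) = 0.65363;  σ = 2·atan2(√a,√(1−a))
σ = 107.894° → d = Rσ = 6359·1.88311 = 11975 km

11975 km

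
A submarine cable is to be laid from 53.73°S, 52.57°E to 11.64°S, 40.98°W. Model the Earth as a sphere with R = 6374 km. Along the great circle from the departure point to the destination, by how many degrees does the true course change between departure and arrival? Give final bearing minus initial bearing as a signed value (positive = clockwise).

+63.2°

At departure: θ₁ = atan2(sin Δλ cos φ₂, cos φ₁ sin φ₂ − sin φ₁ cos φ₂ cos Δλ) = 260.23°
At arrival: θ₂ = atan2(sin Δλ cos φ₁, −cos φ₂ sin φ₁ + sin φ₂ cos φ₁ cos Δλ) = 323.47°
Δθ = θ₂ − θ₁ = +63.2°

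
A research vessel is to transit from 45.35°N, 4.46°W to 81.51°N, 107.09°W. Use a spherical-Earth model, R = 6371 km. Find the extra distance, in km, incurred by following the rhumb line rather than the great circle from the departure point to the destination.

586 km

Great circle: cos σ = sin φ₁ sin φ₂ + cos φ₁ cos φ₂ cos Δλ,  σ = 0.8218 rad → d_gc = 5235.5 km
Rhumb line: Δψ = +1.7106, q = Δφ/Δψ = 0.3689, d_rh = R√(Δφ²+q²Δλ²) = 5821.8 km
Excess = 5821.8 − 5235.5 = 586.3 ≈ 586 km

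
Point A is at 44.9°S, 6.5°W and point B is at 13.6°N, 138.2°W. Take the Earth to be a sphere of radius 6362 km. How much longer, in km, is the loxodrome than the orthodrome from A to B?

Great circle: cos σ = sin φ₁ sin φ₂ + cos φ₁ cos φ₂ cos Δλ,  σ = 2.2446 rad → d_gc = 14280.3 km
Rhumb line: Δψ = +1.1185, q = Δφ/Δψ = 0.9128, d_rh = R√(Δφ²+q²Δλ²) = 14845.3 km
Excess = 14845.3 − 14280.3 = 565.0 ≈ 565 km

565 km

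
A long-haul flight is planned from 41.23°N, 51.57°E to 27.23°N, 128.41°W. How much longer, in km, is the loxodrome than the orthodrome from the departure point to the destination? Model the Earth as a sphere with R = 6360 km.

Great circle: cos σ = sin φ₁ sin φ₂ + cos φ₁ cos φ₂ cos Δλ,  σ = 1.9467 rad → d_gc = 12381.3 km
Rhumb line: Δψ = -0.2970, q = Δφ/Δψ = 0.8228, d_rh = R√(Δφ²+q²Δλ²) = 16511.6 km
Excess = 16511.6 − 12381.3 = 4130.3 ≈ 4130 km

4130 km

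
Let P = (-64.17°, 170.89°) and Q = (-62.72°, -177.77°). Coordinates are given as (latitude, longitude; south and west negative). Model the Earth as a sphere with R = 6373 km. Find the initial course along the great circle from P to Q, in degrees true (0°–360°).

θ = atan2( sin Δλ·cos φ₂ ,  cos φ₁ sin φ₂ − sin φ₁ cos φ₂ cos Δλ )
  = atan2(+0.0901, +0.0173) = 79.16°

79.2°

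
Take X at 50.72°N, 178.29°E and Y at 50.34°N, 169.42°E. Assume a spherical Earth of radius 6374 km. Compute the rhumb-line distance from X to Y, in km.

629 km

Rhumb course C = atan2(Δλ, Δψ) with Δψ = ln[tan(π/4+φ₂/2)/tan(π/4+φ₁/2)] = -0.0104, Δλ = -0.1548 → C = 266.14°
d = R·|Δφ| / |cos C| = 6374·0.00663 / 0.06724 = 629 km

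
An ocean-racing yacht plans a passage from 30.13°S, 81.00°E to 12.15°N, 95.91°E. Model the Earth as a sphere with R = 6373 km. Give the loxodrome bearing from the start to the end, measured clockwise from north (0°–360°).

Meridional parts: M(φ₁)=-0.5519, M(φ₂)=+0.2137 → ΔM = +0.7656;  Δλ = +0.2602 rad
tan C = Δλ / ΔM = +0.3399 → C = 18.77°

18.8°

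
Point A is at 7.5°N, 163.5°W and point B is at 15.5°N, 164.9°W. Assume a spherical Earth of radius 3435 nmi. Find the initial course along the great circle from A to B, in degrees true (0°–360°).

350.4°

θ = atan2( sin Δλ·cos φ₂ ,  cos φ₁ sin φ₂ − sin φ₁ cos φ₂ cos Δλ )
  = atan2(-0.0235, +0.1392) = 350.40°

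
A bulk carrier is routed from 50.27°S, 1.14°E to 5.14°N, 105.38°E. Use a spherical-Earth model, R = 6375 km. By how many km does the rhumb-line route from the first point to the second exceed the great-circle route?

390 km

Great circle: cos σ = sin φ₁ sin φ₂ + cos φ₁ cos φ₂ cos Δλ,  σ = 1.7982 rad → d_gc = 11463.8 km
Rhumb line: Δψ = +1.1079, q = Δφ/Δψ = 0.8729, d_rh = R√(Δφ²+q²Δλ²) = 11853.8 km
Excess = 11853.8 − 11463.8 = 390.0 ≈ 390 km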